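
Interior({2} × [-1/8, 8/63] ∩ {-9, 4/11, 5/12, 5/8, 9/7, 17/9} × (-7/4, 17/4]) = ∅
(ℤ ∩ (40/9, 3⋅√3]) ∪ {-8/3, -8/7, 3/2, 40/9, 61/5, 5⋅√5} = {-8/3, -8/7, 3/2, 40/9, 61/5, 5⋅√5} ∪ {5}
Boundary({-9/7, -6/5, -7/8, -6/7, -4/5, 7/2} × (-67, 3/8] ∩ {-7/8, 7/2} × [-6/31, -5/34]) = {-7/8, 7/2} × [-6/31, -5/34]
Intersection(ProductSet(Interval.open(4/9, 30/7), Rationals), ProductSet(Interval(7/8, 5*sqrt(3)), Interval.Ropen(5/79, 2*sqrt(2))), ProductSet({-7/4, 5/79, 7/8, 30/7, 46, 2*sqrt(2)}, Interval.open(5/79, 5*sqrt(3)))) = ProductSet({7/8, 2*sqrt(2)}, Intersection(Interval.open(5/79, 2*sqrt(2)), Rationals))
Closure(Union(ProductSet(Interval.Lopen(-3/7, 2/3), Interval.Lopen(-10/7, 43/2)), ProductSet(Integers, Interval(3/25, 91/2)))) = Union(ProductSet({-3/7, 2/3}, Interval(-10/7, 43/2)), ProductSet(Integers, Interval(3/25, 91/2)), ProductSet(Interval(-3/7, 2/3), {-10/7, 43/2}), ProductSet(Interval.Lopen(-3/7, 2/3), Interval.Lopen(-10/7, 43/2)))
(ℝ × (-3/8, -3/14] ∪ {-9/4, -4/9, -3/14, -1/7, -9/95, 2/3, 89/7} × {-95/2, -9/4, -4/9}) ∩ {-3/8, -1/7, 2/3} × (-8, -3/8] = {-1/7, 2/3} × {-9/4, -4/9}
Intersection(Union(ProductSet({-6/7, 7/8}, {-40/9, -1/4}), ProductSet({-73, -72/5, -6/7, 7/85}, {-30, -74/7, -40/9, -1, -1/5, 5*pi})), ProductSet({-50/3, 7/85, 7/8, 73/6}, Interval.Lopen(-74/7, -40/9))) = ProductSet({7/85, 7/8}, {-40/9})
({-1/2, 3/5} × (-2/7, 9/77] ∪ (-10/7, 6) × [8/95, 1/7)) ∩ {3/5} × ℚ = {3/5} × ((ℚ ∩ (-2/7, 9/77]) ∪ (ℚ ∩ [8/95, 1/7)))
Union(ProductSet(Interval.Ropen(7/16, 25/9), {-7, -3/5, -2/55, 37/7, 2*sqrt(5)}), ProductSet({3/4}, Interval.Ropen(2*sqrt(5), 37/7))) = Union(ProductSet({3/4}, Interval.Ropen(2*sqrt(5), 37/7)), ProductSet(Interval.Ropen(7/16, 25/9), {-7, -3/5, -2/55, 37/7, 2*sqrt(5)}))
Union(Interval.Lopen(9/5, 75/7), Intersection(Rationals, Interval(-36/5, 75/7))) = Union(Intersection(Interval(-36/5, 75/7), Rationals), Interval(9/5, 75/7))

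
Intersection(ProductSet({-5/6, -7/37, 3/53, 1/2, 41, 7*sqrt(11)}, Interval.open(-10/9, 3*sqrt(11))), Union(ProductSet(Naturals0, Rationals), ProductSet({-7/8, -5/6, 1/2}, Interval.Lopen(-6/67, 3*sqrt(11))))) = Union(ProductSet({41}, Intersection(Interval.open(-10/9, 3*sqrt(11)), Rationals)), ProductSet({-5/6, 1/2}, Interval.open(-6/67, 3*sqrt(11))))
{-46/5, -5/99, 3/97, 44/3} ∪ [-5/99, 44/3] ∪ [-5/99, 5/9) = {-46/5} ∪ [-5/99, 44/3]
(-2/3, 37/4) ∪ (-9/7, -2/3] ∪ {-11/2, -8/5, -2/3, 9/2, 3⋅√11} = {-11/2, -8/5, 3⋅√11} ∪ (-9/7, 37/4)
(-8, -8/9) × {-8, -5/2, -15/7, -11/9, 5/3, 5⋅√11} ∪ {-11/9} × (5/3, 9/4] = ({-11/9} × (5/3, 9/4]) ∪ ((-8, -8/9) × {-8, -5/2, -15/7, -11/9, 5/3, 5⋅√11})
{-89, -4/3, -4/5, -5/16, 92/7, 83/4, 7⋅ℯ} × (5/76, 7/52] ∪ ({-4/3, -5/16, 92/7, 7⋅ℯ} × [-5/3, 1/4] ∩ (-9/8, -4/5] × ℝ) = {-89, -4/3, -4/5, -5/16, 92/7, 83/4, 7⋅ℯ} × (5/76, 7/52]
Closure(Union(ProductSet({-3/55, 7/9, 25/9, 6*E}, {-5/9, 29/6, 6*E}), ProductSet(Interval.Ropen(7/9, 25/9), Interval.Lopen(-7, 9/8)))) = Union(ProductSet({7/9, 25/9}, Interval(-7, 9/8)), ProductSet({-3/55, 7/9, 25/9, 6*E}, {-5/9, 29/6, 6*E}), ProductSet(Interval(7/9, 25/9), {-7, 9/8}), ProductSet(Interval.Ropen(7/9, 25/9), Interval.Lopen(-7, 9/8)))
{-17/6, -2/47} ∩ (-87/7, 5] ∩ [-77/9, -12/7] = {-17/6}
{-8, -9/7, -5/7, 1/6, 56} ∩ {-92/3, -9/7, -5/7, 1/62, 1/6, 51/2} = {-9/7, -5/7, 1/6}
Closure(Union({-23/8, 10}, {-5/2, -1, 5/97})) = {-23/8, -5/2, -1, 5/97, 10}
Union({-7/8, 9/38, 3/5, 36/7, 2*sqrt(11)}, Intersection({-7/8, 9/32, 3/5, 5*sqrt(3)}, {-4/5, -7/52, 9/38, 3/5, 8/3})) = {-7/8, 9/38, 3/5, 36/7, 2*sqrt(11)}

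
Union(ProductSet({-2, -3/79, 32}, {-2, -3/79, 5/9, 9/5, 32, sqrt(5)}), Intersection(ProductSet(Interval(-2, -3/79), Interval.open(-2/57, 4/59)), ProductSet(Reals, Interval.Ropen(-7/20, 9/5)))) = Union(ProductSet({-2, -3/79, 32}, {-2, -3/79, 5/9, 9/5, 32, sqrt(5)}), ProductSet(Interval(-2, -3/79), Interval.open(-2/57, 4/59)))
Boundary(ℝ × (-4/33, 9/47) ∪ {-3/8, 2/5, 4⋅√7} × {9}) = (ℝ × {-4/33, 9/47}) ∪ ({-3/8, 2/5, 4⋅√7} × {9})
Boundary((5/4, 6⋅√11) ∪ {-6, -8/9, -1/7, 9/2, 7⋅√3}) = {-6, -8/9, -1/7, 5/4, 6⋅√11}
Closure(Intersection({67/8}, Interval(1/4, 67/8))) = {67/8}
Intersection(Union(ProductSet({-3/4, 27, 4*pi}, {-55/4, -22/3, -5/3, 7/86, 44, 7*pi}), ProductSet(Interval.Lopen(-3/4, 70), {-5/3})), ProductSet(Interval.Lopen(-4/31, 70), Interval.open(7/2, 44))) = ProductSet({27, 4*pi}, {7*pi})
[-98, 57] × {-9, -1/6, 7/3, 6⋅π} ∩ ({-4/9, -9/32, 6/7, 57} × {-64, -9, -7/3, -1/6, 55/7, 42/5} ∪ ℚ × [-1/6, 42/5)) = ({-4/9, -9/32, 6/7, 57} × {-9, -1/6}) ∪ ((ℚ ∩ [-98, 57]) × {-1/6, 7/3})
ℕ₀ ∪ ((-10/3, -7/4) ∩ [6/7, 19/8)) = ℕ₀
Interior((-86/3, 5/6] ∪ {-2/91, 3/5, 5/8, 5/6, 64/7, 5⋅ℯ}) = (-86/3, 5/6)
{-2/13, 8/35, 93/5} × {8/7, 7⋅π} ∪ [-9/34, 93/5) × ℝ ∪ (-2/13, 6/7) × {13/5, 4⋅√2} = ([-9/34, 93/5) × ℝ) ∪ ({-2/13, 8/35, 93/5} × {8/7, 7⋅π})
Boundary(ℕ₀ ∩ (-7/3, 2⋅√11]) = {0, 1, …, 6}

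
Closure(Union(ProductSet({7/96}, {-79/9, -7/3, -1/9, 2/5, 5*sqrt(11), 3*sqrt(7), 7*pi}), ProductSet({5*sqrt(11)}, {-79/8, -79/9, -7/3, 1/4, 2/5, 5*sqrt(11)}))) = Union(ProductSet({7/96}, {-79/9, -7/3, -1/9, 2/5, 5*sqrt(11), 3*sqrt(7), 7*pi}), ProductSet({5*sqrt(11)}, {-79/8, -79/9, -7/3, 1/4, 2/5, 5*sqrt(11)}))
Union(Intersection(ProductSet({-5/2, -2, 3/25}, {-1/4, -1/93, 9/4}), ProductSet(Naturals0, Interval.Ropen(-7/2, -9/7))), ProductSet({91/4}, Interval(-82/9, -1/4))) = ProductSet({91/4}, Interval(-82/9, -1/4))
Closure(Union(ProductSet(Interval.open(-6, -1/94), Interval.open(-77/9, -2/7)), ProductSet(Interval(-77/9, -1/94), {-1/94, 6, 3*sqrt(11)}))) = Union(ProductSet({-6, -1/94}, Interval(-77/9, -2/7)), ProductSet(Interval(-77/9, -1/94), {-1/94, 6, 3*sqrt(11)}), ProductSet(Interval(-6, -1/94), {-77/9, -2/7}), ProductSet(Interval.open(-6, -1/94), Interval.open(-77/9, -2/7)))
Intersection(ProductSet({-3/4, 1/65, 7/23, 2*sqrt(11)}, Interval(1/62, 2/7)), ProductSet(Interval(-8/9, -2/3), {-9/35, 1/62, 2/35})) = ProductSet({-3/4}, {1/62, 2/35})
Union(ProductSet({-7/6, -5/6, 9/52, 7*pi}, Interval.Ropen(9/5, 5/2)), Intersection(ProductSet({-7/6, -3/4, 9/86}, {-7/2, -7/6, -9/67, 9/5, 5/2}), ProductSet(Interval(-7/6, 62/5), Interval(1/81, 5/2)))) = Union(ProductSet({-7/6, -3/4, 9/86}, {9/5, 5/2}), ProductSet({-7/6, -5/6, 9/52, 7*pi}, Interval.Ropen(9/5, 5/2)))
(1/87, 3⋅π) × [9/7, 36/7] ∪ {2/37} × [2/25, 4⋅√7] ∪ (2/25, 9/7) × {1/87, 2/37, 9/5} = ((2/25, 9/7) × {1/87, 2/37, 9/5}) ∪ ({2/37} × [2/25, 4⋅√7]) ∪ ((1/87, 3⋅π) × [9/7, 36/7])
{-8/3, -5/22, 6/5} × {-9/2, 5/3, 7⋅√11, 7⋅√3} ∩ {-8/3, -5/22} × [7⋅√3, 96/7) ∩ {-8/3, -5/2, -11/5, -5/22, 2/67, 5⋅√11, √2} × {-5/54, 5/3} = ∅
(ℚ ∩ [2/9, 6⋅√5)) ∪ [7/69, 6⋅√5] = [7/69, 6⋅√5] ∪ (ℚ ∩ [2/9, 6⋅√5))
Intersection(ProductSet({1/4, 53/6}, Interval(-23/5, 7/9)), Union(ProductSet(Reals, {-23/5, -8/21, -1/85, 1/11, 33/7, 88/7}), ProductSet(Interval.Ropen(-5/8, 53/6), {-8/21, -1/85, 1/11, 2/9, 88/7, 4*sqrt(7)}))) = Union(ProductSet({1/4}, {-8/21, -1/85, 1/11, 2/9}), ProductSet({1/4, 53/6}, {-23/5, -8/21, -1/85, 1/11}))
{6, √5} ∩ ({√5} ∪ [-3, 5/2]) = {√5}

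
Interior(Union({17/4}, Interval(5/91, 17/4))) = Interval.open(5/91, 17/4)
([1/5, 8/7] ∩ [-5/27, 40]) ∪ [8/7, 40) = [1/5, 40)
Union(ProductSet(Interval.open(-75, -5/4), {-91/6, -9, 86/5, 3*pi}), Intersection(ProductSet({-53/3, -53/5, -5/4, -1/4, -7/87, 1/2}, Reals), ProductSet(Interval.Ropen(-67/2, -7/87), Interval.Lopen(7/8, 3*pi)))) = Union(ProductSet({-53/3, -53/5, -5/4, -1/4}, Interval.Lopen(7/8, 3*pi)), ProductSet(Interval.open(-75, -5/4), {-91/6, -9, 86/5, 3*pi}))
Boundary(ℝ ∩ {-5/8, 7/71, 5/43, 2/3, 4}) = {-5/8, 7/71, 5/43, 2/3, 4}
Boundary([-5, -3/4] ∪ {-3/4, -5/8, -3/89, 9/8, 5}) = {-5, -3/4, -5/8, -3/89, 9/8, 5}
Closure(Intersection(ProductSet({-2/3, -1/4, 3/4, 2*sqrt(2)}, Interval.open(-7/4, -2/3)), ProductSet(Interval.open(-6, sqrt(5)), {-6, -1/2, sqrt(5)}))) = EmptySet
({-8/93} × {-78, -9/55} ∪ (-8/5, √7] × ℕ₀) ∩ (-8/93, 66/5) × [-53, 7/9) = (-8/93, √7] × {0}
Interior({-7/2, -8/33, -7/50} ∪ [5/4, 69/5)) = (5/4, 69/5)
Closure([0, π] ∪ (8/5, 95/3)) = [0, 95/3]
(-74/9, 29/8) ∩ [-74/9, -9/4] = (-74/9, -9/4]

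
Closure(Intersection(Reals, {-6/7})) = {-6/7}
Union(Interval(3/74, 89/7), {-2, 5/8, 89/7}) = Union({-2}, Interval(3/74, 89/7))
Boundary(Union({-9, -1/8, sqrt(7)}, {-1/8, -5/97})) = {-9, -1/8, -5/97, sqrt(7)}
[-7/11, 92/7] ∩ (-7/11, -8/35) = (-7/11, -8/35)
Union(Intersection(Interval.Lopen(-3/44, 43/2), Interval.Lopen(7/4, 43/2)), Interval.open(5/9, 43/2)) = Interval.Lopen(5/9, 43/2)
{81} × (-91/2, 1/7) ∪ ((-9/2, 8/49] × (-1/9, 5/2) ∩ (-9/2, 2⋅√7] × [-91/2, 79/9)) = ({81} × (-91/2, 1/7)) ∪ ((-9/2, 8/49] × (-1/9, 5/2))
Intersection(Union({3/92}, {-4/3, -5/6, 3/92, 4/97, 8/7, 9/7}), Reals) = {-4/3, -5/6, 3/92, 4/97, 8/7, 9/7}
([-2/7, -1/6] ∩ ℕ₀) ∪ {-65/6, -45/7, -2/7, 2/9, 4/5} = {-65/6, -45/7, -2/7, 2/9, 4/5}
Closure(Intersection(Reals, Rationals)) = Reals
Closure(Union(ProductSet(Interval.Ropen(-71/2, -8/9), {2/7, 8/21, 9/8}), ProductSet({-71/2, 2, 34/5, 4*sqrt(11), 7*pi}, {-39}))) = Union(ProductSet({-71/2, 2, 34/5, 4*sqrt(11), 7*pi}, {-39}), ProductSet(Interval(-71/2, -8/9), {2/7, 8/21, 9/8}))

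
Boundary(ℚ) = ℝ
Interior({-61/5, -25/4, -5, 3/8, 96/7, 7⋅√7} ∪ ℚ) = ∅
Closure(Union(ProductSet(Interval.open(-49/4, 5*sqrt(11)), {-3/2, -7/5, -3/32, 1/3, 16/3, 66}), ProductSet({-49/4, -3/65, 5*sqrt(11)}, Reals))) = Union(ProductSet({-49/4, -3/65, 5*sqrt(11)}, Reals), ProductSet(Interval(-49/4, 5*sqrt(11)), {-3/2, -7/5, -3/32, 1/3, 16/3, 66}))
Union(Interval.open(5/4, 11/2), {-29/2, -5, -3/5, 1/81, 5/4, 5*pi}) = Union({-29/2, -5, -3/5, 1/81, 5*pi}, Interval.Ropen(5/4, 11/2))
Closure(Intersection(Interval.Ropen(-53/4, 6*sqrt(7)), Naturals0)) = Range(0, 16, 1)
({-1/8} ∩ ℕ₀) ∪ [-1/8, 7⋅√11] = [-1/8, 7⋅√11]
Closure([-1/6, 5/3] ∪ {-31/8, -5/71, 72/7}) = {-31/8, 72/7} ∪ [-1/6, 5/3]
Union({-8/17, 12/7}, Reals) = Reals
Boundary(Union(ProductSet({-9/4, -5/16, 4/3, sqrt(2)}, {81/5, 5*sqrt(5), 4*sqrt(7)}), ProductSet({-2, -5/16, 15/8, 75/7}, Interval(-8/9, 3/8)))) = Union(ProductSet({-9/4, -5/16, 4/3, sqrt(2)}, {81/5, 5*sqrt(5), 4*sqrt(7)}), ProductSet({-2, -5/16, 15/8, 75/7}, Interval(-8/9, 3/8)))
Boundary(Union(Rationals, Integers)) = Reals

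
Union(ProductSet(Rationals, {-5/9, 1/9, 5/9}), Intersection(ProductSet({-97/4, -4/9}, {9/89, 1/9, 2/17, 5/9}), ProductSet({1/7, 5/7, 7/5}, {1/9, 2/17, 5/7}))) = ProductSet(Rationals, {-5/9, 1/9, 5/9})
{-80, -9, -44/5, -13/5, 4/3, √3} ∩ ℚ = {-80, -9, -44/5, -13/5, 4/3}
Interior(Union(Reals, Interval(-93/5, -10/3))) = Interval(-oo, oo)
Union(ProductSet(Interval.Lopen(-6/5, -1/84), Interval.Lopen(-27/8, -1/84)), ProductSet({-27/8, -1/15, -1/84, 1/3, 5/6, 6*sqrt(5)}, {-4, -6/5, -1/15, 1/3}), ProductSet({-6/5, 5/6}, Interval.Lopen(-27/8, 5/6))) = Union(ProductSet({-6/5, 5/6}, Interval.Lopen(-27/8, 5/6)), ProductSet({-27/8, -1/15, -1/84, 1/3, 5/6, 6*sqrt(5)}, {-4, -6/5, -1/15, 1/3}), ProductSet(Interval.Lopen(-6/5, -1/84), Interval.Lopen(-27/8, -1/84)))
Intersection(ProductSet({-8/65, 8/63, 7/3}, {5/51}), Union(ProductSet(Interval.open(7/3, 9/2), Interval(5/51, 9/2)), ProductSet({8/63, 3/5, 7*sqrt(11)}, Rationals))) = ProductSet({8/63}, {5/51})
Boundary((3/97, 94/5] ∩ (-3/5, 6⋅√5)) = {3/97, 6⋅√5}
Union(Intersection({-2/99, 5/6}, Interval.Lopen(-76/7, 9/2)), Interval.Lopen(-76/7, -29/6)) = Union({-2/99, 5/6}, Interval.Lopen(-76/7, -29/6))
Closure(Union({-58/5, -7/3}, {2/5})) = {-58/5, -7/3, 2/5}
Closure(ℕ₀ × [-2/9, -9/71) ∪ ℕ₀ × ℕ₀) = ℕ₀ × ([-2/9, -9/71] ∪ ℕ₀ ∪ (ℕ₀ \ (-2/9, -9/71)))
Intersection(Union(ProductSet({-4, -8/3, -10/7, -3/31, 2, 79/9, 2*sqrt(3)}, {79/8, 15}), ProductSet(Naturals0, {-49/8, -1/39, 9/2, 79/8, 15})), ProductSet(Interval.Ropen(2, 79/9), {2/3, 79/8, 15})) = ProductSet(Union({2*sqrt(3)}, Range(2, 9, 1)), {79/8, 15})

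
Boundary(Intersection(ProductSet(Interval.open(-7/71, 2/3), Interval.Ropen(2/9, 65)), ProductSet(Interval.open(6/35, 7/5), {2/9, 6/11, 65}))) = ProductSet(Interval(6/35, 2/3), {2/9, 6/11})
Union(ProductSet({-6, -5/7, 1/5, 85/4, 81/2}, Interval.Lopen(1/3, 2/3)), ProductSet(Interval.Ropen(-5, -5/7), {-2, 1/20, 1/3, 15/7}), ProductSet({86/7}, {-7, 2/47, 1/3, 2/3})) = Union(ProductSet({86/7}, {-7, 2/47, 1/3, 2/3}), ProductSet({-6, -5/7, 1/5, 85/4, 81/2}, Interval.Lopen(1/3, 2/3)), ProductSet(Interval.Ropen(-5, -5/7), {-2, 1/20, 1/3, 15/7}))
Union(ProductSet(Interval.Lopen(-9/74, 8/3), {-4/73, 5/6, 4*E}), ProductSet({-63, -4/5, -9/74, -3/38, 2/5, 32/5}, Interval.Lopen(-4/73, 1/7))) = Union(ProductSet({-63, -4/5, -9/74, -3/38, 2/5, 32/5}, Interval.Lopen(-4/73, 1/7)), ProductSet(Interval.Lopen(-9/74, 8/3), {-4/73, 5/6, 4*E}))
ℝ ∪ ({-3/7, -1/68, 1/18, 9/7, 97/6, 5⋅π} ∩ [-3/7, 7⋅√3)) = ℝ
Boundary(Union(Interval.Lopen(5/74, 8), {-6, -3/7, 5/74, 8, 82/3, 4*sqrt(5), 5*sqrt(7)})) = {-6, -3/7, 5/74, 8, 82/3, 4*sqrt(5), 5*sqrt(7)}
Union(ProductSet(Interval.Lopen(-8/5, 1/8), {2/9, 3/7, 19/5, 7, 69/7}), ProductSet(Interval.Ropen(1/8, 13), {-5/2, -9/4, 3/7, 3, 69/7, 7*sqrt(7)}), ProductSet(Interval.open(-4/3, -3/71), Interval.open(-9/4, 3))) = Union(ProductSet(Interval.Lopen(-8/5, 1/8), {2/9, 3/7, 19/5, 7, 69/7}), ProductSet(Interval.open(-4/3, -3/71), Interval.open(-9/4, 3)), ProductSet(Interval.Ropen(1/8, 13), {-5/2, -9/4, 3/7, 3, 69/7, 7*sqrt(7)}))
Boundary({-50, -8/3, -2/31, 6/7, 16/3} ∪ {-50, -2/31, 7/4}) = {-50, -8/3, -2/31, 6/7, 7/4, 16/3}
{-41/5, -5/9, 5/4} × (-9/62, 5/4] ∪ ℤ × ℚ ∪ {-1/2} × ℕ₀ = (ℤ × ℚ) ∪ ({-1/2} × ℕ₀) ∪ ({-41/5, -5/9, 5/4} × (-9/62, 5/4])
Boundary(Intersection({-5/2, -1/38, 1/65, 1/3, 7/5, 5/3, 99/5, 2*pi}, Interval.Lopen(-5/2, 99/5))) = {-1/38, 1/65, 1/3, 7/5, 5/3, 99/5, 2*pi}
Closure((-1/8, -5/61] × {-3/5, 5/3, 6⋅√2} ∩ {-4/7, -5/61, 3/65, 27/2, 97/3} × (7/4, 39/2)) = {-5/61} × {6⋅√2}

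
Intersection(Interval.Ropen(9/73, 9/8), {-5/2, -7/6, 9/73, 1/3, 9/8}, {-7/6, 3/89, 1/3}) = {1/3}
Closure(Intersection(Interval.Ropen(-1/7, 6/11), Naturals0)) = Range(0, 1, 1)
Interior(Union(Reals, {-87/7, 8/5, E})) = Reals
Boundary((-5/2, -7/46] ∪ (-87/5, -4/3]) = {-87/5, -7/46}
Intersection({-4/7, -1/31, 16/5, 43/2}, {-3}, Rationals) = EmptySet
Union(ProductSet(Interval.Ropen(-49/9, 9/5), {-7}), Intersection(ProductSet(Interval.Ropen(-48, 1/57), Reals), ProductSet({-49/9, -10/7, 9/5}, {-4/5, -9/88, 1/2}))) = Union(ProductSet({-49/9, -10/7}, {-4/5, -9/88, 1/2}), ProductSet(Interval.Ropen(-49/9, 9/5), {-7}))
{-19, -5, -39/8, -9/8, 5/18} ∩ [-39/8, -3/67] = {-39/8, -9/8}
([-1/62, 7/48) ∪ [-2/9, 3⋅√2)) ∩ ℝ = [-2/9, 3⋅√2)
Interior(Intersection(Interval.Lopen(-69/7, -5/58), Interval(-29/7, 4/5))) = Interval.open(-29/7, -5/58)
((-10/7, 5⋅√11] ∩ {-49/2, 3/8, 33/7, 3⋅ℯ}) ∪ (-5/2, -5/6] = (-5/2, -5/6] ∪ {3/8, 33/7, 3⋅ℯ}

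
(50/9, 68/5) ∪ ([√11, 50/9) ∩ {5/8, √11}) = {√11} ∪ (50/9, 68/5)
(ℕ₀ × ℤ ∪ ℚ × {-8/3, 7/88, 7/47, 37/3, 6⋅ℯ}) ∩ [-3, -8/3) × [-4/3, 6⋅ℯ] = (ℚ ∩ [-3, -8/3)) × {7/88, 7/47, 37/3, 6⋅ℯ}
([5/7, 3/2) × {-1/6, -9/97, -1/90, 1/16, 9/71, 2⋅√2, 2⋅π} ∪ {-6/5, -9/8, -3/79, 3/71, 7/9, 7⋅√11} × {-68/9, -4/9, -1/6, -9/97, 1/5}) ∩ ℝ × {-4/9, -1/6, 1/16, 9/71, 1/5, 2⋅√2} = ([5/7, 3/2) × {-1/6, 1/16, 9/71, 2⋅√2}) ∪ ({-6/5, -9/8, -3/79, 3/71, 7/9, 7⋅√11} × {-4/9, -1/6, 1/5})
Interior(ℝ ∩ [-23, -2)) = (-23, -2)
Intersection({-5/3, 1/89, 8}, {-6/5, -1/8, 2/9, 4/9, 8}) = {8}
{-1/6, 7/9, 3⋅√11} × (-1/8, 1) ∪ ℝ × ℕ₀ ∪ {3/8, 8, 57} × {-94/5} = (ℝ × ℕ₀) ∪ ({3/8, 8, 57} × {-94/5}) ∪ ({-1/6, 7/9, 3⋅√11} × (-1/8, 1))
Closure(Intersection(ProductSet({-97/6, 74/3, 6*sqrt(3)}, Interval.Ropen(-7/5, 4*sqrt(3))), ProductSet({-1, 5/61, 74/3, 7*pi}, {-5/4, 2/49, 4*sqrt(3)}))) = ProductSet({74/3}, {-5/4, 2/49})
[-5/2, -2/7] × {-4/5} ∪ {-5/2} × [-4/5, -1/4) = ({-5/2} × [-4/5, -1/4)) ∪ ([-5/2, -2/7] × {-4/5})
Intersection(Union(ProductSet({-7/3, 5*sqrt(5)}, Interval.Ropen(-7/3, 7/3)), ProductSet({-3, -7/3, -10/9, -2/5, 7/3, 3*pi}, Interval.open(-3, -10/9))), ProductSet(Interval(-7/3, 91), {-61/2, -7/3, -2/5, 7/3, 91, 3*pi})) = Union(ProductSet({-7/3, 5*sqrt(5)}, {-7/3, -2/5}), ProductSet({-7/3, -10/9, -2/5, 7/3, 3*pi}, {-7/3}))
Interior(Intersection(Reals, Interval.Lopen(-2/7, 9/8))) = Interval.open(-2/7, 9/8)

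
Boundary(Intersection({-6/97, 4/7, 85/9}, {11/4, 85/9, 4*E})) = {85/9}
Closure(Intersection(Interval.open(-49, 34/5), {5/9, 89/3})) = {5/9}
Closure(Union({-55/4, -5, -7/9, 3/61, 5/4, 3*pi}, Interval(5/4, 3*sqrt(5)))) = Union({-55/4, -5, -7/9, 3/61, 3*pi}, Interval(5/4, 3*sqrt(5)))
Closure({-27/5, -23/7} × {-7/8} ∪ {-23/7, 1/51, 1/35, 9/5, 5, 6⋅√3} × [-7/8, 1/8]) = ({-27/5, -23/7} × {-7/8}) ∪ ({-23/7, 1/51, 1/35, 9/5, 5, 6⋅√3} × [-7/8, 1/8])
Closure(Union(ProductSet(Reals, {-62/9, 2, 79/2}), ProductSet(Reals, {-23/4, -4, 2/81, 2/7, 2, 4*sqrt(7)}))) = ProductSet(Reals, {-62/9, -23/4, -4, 2/81, 2/7, 2, 79/2, 4*sqrt(7)})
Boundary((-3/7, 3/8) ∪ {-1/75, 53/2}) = {-3/7, 3/8, 53/2}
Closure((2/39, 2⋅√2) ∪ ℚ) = ℚ ∪ (-∞, ∞)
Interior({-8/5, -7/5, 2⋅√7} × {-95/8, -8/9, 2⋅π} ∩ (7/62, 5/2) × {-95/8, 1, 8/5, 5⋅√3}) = ∅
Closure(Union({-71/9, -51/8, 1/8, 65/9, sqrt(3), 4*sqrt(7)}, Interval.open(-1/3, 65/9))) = Union({-71/9, -51/8, 4*sqrt(7)}, Interval(-1/3, 65/9))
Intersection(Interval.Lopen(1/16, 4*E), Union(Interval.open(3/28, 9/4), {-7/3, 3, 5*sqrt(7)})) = Union({3}, Interval.open(3/28, 9/4))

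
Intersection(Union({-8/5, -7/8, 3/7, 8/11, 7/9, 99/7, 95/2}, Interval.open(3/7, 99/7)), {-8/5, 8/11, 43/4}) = {-8/5, 8/11, 43/4}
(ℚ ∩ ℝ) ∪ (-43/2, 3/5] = ℚ ∪ [-43/2, 3/5]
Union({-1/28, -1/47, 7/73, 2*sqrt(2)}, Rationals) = Union({2*sqrt(2)}, Rationals)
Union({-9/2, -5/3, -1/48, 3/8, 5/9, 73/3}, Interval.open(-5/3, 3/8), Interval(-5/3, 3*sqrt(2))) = Union({-9/2, 73/3}, Interval(-5/3, 3*sqrt(2)))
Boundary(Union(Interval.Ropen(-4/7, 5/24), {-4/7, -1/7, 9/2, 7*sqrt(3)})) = {-4/7, 5/24, 9/2, 7*sqrt(3)}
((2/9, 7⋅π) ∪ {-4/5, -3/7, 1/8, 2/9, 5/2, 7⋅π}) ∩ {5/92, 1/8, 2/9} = {1/8, 2/9}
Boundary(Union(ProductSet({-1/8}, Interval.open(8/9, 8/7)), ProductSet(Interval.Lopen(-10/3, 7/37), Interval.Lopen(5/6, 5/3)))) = Union(ProductSet({-10/3, 7/37}, Interval(5/6, 5/3)), ProductSet(Interval(-10/3, 7/37), {5/6, 5/3}))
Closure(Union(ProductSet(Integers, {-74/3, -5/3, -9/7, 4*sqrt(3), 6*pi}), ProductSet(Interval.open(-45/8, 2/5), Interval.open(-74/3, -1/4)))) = Union(ProductSet({-45/8, 2/5}, Interval(-74/3, -1/4)), ProductSet(Integers, {-74/3, -5/3, -9/7, 4*sqrt(3), 6*pi}), ProductSet(Interval(-45/8, 2/5), {-74/3, -1/4}), ProductSet(Interval.open(-45/8, 2/5), Interval.open(-74/3, -1/4)))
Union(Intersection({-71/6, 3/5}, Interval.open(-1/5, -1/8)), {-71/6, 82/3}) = {-71/6, 82/3}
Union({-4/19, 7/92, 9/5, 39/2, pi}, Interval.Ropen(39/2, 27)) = Union({-4/19, 7/92, 9/5, pi}, Interval.Ropen(39/2, 27))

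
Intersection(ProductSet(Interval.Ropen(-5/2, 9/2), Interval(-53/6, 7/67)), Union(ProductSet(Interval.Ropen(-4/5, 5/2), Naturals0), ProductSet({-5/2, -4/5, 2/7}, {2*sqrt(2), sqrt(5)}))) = ProductSet(Interval.Ropen(-4/5, 5/2), Range(0, 1, 1))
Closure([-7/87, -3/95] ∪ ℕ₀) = [-7/87, -3/95] ∪ ℕ₀ ∪ (ℕ₀ \ (-7/87, -3/95))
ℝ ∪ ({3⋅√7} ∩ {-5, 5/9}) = ℝ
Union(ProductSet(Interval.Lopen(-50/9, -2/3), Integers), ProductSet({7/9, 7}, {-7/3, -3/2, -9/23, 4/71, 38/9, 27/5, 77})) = Union(ProductSet({7/9, 7}, {-7/3, -3/2, -9/23, 4/71, 38/9, 27/5, 77}), ProductSet(Interval.Lopen(-50/9, -2/3), Integers))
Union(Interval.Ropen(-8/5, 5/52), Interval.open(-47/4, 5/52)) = Interval.open(-47/4, 5/52)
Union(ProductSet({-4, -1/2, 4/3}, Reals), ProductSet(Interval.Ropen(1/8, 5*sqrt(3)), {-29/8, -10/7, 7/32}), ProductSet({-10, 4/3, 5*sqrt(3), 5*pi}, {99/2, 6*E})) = Union(ProductSet({-4, -1/2, 4/3}, Reals), ProductSet({-10, 4/3, 5*sqrt(3), 5*pi}, {99/2, 6*E}), ProductSet(Interval.Ropen(1/8, 5*sqrt(3)), {-29/8, -10/7, 7/32}))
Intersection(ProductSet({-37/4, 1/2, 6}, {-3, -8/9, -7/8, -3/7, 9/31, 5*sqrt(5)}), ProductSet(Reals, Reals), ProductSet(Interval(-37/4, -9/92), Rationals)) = ProductSet({-37/4}, {-3, -8/9, -7/8, -3/7, 9/31})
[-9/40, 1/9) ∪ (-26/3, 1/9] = (-26/3, 1/9]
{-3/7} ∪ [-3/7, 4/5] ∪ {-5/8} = {-5/8} ∪ [-3/7, 4/5]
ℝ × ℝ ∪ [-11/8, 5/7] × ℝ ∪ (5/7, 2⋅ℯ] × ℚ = ℝ × ℝ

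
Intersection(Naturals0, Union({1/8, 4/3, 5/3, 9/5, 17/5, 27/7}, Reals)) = Naturals0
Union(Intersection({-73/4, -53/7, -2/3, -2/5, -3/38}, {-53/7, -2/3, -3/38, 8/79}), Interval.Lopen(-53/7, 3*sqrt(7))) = Interval(-53/7, 3*sqrt(7))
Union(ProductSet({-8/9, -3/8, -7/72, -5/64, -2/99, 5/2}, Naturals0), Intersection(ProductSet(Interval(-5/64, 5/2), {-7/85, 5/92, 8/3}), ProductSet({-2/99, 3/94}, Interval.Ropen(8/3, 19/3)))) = Union(ProductSet({-2/99, 3/94}, {8/3}), ProductSet({-8/9, -3/8, -7/72, -5/64, -2/99, 5/2}, Naturals0))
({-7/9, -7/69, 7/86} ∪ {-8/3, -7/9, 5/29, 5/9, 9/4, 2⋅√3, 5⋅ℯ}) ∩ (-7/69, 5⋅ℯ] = {7/86, 5/29, 5/9, 9/4, 2⋅√3, 5⋅ℯ}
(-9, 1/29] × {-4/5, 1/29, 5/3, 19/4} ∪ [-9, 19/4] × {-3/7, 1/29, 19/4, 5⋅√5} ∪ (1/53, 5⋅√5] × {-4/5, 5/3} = ((-9, 1/29] × {-4/5, 1/29, 5/3, 19/4}) ∪ ((1/53, 5⋅√5] × {-4/5, 5/3}) ∪ ([-9, 19/4] × {-3/7, 1/29, 19/4, 5⋅√5})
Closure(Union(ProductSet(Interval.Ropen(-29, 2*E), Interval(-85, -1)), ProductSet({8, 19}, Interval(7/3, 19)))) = Union(ProductSet({8, 19}, Interval(7/3, 19)), ProductSet(Interval(-29, 2*E), Interval(-85, -1)))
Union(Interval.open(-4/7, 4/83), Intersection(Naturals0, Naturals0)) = Union(Interval.open(-4/7, 4/83), Naturals0)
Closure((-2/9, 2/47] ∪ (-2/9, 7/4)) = [-2/9, 7/4]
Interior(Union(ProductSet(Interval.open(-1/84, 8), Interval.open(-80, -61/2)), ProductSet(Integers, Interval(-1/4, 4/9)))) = ProductSet(Interval.open(-1/84, 8), Interval.open(-80, -61/2))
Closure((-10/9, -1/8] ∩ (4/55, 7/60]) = ∅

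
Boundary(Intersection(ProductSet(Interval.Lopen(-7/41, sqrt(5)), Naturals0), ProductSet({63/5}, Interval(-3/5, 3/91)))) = EmptySet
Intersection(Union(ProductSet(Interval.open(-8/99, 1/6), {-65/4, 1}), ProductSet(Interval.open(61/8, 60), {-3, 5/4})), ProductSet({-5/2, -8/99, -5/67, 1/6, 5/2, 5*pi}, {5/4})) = ProductSet({5*pi}, {5/4})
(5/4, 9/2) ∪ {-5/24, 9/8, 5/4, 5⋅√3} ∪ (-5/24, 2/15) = [-5/24, 2/15) ∪ {9/8, 5⋅√3} ∪ [5/4, 9/2)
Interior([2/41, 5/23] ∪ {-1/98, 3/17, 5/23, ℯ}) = (2/41, 5/23)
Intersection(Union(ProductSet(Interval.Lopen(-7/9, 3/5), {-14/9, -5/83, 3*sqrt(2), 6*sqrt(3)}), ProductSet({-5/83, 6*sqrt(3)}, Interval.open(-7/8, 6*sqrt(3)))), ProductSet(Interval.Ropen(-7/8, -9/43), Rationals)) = ProductSet(Interval.open(-7/9, -9/43), {-14/9, -5/83})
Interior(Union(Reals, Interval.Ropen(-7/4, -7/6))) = Interval(-oo, oo)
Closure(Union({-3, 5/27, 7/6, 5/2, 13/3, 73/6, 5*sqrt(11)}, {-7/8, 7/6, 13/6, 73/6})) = {-3, -7/8, 5/27, 7/6, 13/6, 5/2, 13/3, 73/6, 5*sqrt(11)}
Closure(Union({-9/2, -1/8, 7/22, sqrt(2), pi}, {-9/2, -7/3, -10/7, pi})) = {-9/2, -7/3, -10/7, -1/8, 7/22, sqrt(2), pi}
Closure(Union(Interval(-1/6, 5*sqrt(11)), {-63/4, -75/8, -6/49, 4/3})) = Union({-63/4, -75/8}, Interval(-1/6, 5*sqrt(11)))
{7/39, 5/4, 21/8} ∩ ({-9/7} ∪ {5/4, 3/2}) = {5/4}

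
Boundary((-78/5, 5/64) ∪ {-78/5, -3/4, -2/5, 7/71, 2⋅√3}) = {-78/5, 5/64, 7/71, 2⋅√3}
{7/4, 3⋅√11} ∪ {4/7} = {4/7, 7/4, 3⋅√11}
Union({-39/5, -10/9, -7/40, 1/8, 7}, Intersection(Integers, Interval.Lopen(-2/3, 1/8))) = Union({-39/5, -10/9, -7/40, 1/8, 7}, Range(0, 1, 1))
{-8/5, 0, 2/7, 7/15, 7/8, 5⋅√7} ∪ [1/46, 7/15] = {-8/5, 0, 7/8, 5⋅√7} ∪ [1/46, 7/15]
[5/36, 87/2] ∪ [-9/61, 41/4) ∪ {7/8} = [-9/61, 87/2]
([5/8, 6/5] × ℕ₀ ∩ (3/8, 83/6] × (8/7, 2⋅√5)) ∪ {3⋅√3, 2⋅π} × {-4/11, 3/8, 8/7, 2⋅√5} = ([5/8, 6/5] × {2, 3, 4}) ∪ ({3⋅√3, 2⋅π} × {-4/11, 3/8, 8/7, 2⋅√5})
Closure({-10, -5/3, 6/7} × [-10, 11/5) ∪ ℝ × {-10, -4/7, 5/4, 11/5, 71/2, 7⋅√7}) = ({-10, -5/3, 6/7} × [-10, 11/5]) ∪ (ℝ × {-10, -4/7, 5/4, 11/5, 71/2, 7⋅√7})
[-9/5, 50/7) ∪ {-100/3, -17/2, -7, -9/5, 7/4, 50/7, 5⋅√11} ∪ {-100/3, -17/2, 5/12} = {-100/3, -17/2, -7, 5⋅√11} ∪ [-9/5, 50/7]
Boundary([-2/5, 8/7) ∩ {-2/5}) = {-2/5}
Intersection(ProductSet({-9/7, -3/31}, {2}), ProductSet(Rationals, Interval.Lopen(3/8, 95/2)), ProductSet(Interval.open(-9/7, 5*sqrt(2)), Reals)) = ProductSet({-3/31}, {2})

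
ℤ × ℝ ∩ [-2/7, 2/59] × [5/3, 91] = {0} × [5/3, 91]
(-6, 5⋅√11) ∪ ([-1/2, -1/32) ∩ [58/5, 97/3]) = (-6, 5⋅√11)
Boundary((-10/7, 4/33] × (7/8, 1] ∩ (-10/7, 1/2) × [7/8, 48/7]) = ({-10/7, 4/33} × [7/8, 1]) ∪ ([-10/7, 4/33] × {7/8, 1})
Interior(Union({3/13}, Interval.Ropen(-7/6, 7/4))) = Interval.open(-7/6, 7/4)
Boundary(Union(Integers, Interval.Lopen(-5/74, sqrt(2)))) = Union(Complement(Integers, Interval.open(-5/74, sqrt(2))), {-5/74, sqrt(2)})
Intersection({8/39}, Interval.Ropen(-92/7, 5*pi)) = {8/39}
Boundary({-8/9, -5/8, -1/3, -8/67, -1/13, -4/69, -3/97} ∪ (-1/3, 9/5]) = {-8/9, -5/8, -1/3, 9/5}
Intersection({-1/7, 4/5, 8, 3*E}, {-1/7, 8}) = {-1/7, 8}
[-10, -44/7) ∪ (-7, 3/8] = [-10, 3/8]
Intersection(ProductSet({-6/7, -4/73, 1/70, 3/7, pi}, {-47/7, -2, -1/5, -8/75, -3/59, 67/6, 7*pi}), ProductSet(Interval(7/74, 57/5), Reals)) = ProductSet({3/7, pi}, {-47/7, -2, -1/5, -8/75, -3/59, 67/6, 7*pi})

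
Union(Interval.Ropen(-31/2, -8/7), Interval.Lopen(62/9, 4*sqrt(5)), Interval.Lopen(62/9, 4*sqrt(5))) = Union(Interval.Ropen(-31/2, -8/7), Interval.Lopen(62/9, 4*sqrt(5)))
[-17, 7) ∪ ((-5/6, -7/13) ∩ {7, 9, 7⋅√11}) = [-17, 7)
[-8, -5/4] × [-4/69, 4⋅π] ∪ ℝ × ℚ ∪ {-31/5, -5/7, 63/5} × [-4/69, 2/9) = (ℝ × ℚ) ∪ ({-31/5, -5/7, 63/5} × [-4/69, 2/9)) ∪ ([-8, -5/4] × [-4/69, 4⋅π])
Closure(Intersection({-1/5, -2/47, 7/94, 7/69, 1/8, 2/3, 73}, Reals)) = {-1/5, -2/47, 7/94, 7/69, 1/8, 2/3, 73}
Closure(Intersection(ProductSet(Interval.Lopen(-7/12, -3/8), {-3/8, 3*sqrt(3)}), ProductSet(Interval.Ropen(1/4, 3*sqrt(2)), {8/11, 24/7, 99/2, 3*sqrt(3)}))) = EmptySet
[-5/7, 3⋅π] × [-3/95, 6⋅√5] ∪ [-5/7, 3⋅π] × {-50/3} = [-5/7, 3⋅π] × ({-50/3} ∪ [-3/95, 6⋅√5])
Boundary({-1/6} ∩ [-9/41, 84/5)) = {-1/6}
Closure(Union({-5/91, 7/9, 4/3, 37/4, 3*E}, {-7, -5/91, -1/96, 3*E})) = {-7, -5/91, -1/96, 7/9, 4/3, 37/4, 3*E}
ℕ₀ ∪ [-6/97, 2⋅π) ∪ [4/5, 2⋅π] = [-6/97, 2⋅π] ∪ ℕ₀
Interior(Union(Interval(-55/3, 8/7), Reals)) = Interval(-oo, oo)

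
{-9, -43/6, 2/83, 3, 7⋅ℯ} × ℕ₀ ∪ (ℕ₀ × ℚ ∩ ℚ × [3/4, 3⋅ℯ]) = ({-9, -43/6, 2/83, 3, 7⋅ℯ} × ℕ₀) ∪ (ℕ₀ × (ℚ ∩ [3/4, 3⋅ℯ]))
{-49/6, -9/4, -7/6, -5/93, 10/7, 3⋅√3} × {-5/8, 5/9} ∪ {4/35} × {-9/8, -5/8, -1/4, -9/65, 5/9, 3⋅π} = ({4/35} × {-9/8, -5/8, -1/4, -9/65, 5/9, 3⋅π}) ∪ ({-49/6, -9/4, -7/6, -5/93, 10/7, 3⋅√3} × {-5/8, 5/9})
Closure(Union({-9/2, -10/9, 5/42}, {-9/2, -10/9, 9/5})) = {-9/2, -10/9, 5/42, 9/5}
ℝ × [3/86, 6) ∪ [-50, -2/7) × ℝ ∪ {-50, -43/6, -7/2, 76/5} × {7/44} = ([-50, -2/7) × ℝ) ∪ (ℝ × [3/86, 6))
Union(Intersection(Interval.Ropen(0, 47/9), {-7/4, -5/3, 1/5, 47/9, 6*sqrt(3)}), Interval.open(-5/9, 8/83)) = Union({1/5}, Interval.open(-5/9, 8/83))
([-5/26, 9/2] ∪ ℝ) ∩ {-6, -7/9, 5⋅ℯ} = {-6, -7/9, 5⋅ℯ}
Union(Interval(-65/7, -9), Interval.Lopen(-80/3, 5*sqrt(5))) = Interval.Lopen(-80/3, 5*sqrt(5))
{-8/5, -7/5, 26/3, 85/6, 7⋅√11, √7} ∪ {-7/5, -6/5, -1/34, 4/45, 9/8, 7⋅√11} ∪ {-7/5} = {-8/5, -7/5, -6/5, -1/34, 4/45, 9/8, 26/3, 85/6, 7⋅√11, √7}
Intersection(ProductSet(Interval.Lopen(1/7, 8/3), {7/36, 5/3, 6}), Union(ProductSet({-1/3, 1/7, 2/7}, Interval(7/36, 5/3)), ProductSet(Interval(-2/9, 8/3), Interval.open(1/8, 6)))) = ProductSet(Interval.Lopen(1/7, 8/3), {7/36, 5/3})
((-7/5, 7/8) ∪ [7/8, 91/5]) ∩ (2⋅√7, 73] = (2⋅√7, 91/5]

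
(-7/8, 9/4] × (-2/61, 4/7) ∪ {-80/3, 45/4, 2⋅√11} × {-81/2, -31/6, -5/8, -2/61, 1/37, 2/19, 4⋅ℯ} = ((-7/8, 9/4] × (-2/61, 4/7)) ∪ ({-80/3, 45/4, 2⋅√11} × {-81/2, -31/6, -5/8, -2/61, 1/37, 2/19, 4⋅ℯ})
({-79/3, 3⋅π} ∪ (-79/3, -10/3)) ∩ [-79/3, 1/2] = [-79/3, -10/3)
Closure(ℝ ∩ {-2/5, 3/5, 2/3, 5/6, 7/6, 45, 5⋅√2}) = {-2/5, 3/5, 2/3, 5/6, 7/6, 45, 5⋅√2}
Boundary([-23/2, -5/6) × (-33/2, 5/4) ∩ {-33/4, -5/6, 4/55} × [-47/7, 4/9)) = {-33/4} × [-47/7, 4/9]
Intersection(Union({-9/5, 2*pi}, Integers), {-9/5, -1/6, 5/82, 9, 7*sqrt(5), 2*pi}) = {-9/5, 9, 2*pi}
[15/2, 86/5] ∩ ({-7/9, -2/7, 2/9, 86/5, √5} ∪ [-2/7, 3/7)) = {86/5}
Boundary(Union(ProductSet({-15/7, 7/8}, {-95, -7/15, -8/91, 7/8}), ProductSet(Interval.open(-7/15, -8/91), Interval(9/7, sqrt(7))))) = Union(ProductSet({-15/7, 7/8}, {-95, -7/15, -8/91, 7/8}), ProductSet({-7/15, -8/91}, Interval(9/7, sqrt(7))), ProductSet(Interval(-7/15, -8/91), {9/7, sqrt(7)}))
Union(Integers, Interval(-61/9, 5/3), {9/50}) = Union(Integers, Interval(-61/9, 5/3))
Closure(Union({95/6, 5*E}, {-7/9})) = {-7/9, 95/6, 5*E}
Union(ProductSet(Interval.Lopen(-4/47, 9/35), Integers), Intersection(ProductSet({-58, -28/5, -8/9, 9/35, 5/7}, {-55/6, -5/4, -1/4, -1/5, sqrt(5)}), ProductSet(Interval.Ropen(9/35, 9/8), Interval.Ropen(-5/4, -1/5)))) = Union(ProductSet({9/35, 5/7}, {-5/4, -1/4}), ProductSet(Interval.Lopen(-4/47, 9/35), Integers))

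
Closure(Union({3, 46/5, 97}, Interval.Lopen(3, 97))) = Interval(3, 97)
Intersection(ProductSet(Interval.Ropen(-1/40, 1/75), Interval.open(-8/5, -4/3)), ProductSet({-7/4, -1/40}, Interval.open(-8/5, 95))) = ProductSet({-1/40}, Interval.open(-8/5, -4/3))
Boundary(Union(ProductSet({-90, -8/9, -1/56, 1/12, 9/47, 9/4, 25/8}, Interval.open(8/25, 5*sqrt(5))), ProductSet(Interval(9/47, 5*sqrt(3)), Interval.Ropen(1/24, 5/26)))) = Union(ProductSet({9/47, 5*sqrt(3)}, Interval(1/24, 5/26)), ProductSet({-90, -8/9, -1/56, 1/12, 9/47, 9/4, 25/8}, Interval(8/25, 5*sqrt(5))), ProductSet(Interval(9/47, 5*sqrt(3)), {1/24, 5/26}))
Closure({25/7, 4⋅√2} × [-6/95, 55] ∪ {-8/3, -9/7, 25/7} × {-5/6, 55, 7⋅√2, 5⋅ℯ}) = ({25/7, 4⋅√2} × [-6/95, 55]) ∪ ({-8/3, -9/7, 25/7} × {-5/6, 55, 7⋅√2, 5⋅ℯ})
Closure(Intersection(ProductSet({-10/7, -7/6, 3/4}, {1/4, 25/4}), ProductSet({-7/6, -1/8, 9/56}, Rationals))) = ProductSet({-7/6}, {1/4, 25/4})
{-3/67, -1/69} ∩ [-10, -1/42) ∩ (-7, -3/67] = {-3/67}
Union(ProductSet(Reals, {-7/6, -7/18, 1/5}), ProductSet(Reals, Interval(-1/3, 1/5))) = ProductSet(Reals, Union({-7/6, -7/18}, Interval(-1/3, 1/5)))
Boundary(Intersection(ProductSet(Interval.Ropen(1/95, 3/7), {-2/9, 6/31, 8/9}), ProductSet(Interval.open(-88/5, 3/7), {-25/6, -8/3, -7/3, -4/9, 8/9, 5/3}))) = ProductSet(Interval(1/95, 3/7), {8/9})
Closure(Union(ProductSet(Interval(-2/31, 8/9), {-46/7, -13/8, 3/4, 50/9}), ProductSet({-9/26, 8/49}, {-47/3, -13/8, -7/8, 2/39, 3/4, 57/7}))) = Union(ProductSet({-9/26, 8/49}, {-47/3, -13/8, -7/8, 2/39, 3/4, 57/7}), ProductSet(Interval(-2/31, 8/9), {-46/7, -13/8, 3/4, 50/9}))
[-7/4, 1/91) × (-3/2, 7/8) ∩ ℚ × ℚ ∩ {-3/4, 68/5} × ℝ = {-3/4} × (ℚ ∩ (-3/2, 7/8))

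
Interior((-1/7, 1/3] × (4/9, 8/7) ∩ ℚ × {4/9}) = ∅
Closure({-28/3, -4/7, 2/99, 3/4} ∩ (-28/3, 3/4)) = {-4/7, 2/99}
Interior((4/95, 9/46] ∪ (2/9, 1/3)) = (4/95, 9/46) ∪ (2/9, 1/3)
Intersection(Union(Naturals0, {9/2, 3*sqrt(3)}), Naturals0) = Naturals0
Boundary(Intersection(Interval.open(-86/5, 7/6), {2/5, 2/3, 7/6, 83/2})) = {2/5, 2/3}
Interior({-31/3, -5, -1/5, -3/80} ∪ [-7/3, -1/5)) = (-7/3, -1/5)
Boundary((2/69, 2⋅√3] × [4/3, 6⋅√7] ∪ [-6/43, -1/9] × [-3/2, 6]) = ({-6/43, -1/9} × [-3/2, 6]) ∪ ([-6/43, -1/9] × {-3/2, 6}) ∪ ({2/69, 2⋅√3} × [4/3, 6⋅√7]) ∪ ([2/69, 2⋅√3] × {4/3, 6⋅√7})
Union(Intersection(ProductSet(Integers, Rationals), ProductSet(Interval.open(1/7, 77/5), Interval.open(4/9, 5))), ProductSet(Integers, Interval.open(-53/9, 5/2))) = Union(ProductSet(Integers, Interval.open(-53/9, 5/2)), ProductSet(Range(1, 16, 1), Intersection(Interval.open(4/9, 5), Rationals)))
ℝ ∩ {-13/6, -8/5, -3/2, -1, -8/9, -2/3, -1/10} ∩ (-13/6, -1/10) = {-8/5, -3/2, -1, -8/9, -2/3}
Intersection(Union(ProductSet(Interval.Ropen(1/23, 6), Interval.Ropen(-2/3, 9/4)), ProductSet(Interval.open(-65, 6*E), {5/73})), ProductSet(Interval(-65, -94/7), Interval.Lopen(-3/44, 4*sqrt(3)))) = ProductSet(Interval.Lopen(-65, -94/7), {5/73})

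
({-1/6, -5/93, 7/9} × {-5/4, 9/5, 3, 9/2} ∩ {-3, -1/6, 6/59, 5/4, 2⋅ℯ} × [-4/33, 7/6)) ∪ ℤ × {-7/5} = ℤ × {-7/5}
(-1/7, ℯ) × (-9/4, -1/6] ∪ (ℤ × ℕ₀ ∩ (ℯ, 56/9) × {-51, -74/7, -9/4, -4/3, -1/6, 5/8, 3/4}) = (-1/7, ℯ) × (-9/4, -1/6]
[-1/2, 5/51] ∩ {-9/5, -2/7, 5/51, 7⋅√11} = {-2/7, 5/51}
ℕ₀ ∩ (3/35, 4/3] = {1}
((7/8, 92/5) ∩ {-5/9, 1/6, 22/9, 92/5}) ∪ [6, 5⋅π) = {22/9} ∪ [6, 5⋅π)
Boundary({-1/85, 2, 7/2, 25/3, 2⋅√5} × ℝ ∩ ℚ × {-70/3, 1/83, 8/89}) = {-1/85, 2, 7/2, 25/3} × {-70/3, 1/83, 8/89}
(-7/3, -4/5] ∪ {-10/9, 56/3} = (-7/3, -4/5] ∪ {56/3}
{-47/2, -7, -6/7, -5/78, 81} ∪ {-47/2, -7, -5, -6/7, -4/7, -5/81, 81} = {-47/2, -7, -5, -6/7, -4/7, -5/78, -5/81, 81}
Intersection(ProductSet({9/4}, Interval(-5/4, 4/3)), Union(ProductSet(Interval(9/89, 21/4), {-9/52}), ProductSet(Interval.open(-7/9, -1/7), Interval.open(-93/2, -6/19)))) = ProductSet({9/4}, {-9/52})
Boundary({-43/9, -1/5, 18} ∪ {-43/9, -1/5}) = {-43/9, -1/5, 18}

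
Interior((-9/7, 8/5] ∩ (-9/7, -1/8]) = (-9/7, -1/8)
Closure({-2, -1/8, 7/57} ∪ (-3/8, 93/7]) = {-2} ∪ [-3/8, 93/7]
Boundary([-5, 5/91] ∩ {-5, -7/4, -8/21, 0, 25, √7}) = {-5, -7/4, -8/21, 0}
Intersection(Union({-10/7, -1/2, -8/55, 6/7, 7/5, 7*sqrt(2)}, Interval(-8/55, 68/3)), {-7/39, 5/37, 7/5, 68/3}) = {5/37, 7/5, 68/3}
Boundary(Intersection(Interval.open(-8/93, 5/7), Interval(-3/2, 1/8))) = {-8/93, 1/8}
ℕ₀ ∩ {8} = {8}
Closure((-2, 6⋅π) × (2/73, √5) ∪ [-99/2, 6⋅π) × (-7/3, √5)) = ({-99/2, 6⋅π} × [-7/3, √5]) ∪ ([-99/2, 6⋅π] × {-7/3, √5}) ∪ ([-99/2, 6⋅π) × (-7/3, √5))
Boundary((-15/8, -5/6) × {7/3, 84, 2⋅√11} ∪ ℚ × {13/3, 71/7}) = (ℝ × {13/3, 71/7}) ∪ ([-15/8, -5/6] × {7/3, 84, 2⋅√11})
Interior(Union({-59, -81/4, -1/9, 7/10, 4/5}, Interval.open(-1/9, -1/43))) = Interval.open(-1/9, -1/43)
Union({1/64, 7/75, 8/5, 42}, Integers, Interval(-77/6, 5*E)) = Union(Integers, Interval(-77/6, 5*E))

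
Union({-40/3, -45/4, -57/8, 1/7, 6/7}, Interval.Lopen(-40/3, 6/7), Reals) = Interval(-oo, oo)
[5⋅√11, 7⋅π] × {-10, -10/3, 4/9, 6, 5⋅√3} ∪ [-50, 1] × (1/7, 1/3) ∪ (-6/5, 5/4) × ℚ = ((-6/5, 5/4) × ℚ) ∪ ([-50, 1] × (1/7, 1/3)) ∪ ([5⋅√11, 7⋅π] × {-10, -10/3, 4/9, 6, 5⋅√3})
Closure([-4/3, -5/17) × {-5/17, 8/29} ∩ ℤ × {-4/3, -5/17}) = {-1} × {-5/17}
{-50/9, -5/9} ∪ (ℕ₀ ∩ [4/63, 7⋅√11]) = {-50/9, -5/9} ∪ {1, 2, …, 23}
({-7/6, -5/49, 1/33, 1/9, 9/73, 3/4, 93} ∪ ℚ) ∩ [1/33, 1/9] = ℚ ∩ [1/33, 1/9]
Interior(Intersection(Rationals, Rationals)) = EmptySet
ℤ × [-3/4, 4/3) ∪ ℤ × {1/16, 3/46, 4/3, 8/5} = ℤ × ([-3/4, 4/3] ∪ {8/5})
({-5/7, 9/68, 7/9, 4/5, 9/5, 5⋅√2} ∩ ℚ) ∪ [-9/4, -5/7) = [-9/4, -5/7] ∪ {9/68, 7/9, 4/5, 9/5}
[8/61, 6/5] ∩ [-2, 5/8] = [8/61, 5/8]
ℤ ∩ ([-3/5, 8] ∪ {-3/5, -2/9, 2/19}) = {0, 1, …, 8}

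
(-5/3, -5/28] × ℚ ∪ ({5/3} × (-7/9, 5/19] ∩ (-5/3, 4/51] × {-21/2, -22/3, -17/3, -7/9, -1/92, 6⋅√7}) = (-5/3, -5/28] × ℚ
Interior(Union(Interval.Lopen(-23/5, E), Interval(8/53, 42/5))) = Interval.open(-23/5, 42/5)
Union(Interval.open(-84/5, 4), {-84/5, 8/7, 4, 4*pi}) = Union({4*pi}, Interval(-84/5, 4))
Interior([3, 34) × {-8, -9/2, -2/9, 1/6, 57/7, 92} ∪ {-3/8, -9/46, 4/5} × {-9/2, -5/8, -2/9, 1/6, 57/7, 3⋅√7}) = ∅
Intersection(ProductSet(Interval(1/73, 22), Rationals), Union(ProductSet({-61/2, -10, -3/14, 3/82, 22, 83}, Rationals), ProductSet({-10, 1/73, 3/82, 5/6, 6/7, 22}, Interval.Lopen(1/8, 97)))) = Union(ProductSet({3/82, 22}, Rationals), ProductSet({1/73, 3/82, 5/6, 6/7, 22}, Intersection(Interval.Lopen(1/8, 97), Rationals)))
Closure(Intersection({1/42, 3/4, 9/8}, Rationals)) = {1/42, 3/4, 9/8}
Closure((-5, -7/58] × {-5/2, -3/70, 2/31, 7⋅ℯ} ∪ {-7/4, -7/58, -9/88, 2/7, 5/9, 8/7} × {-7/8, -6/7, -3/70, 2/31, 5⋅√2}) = ([-5, -7/58] × {-5/2, -3/70, 2/31, 7⋅ℯ}) ∪ ({-7/4, -7/58, -9/88, 2/7, 5/9, 8/7} × {-7/8, -6/7, -3/70, 2/31, 5⋅√2})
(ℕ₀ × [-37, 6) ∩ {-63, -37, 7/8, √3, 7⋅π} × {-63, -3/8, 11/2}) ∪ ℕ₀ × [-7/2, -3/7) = ℕ₀ × [-7/2, -3/7)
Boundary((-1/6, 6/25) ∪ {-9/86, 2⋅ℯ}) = {-1/6, 6/25, 2⋅ℯ}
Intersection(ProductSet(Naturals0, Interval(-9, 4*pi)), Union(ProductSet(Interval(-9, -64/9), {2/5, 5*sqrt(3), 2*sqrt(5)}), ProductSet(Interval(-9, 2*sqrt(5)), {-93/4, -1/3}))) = ProductSet(Range(0, 5, 1), {-1/3})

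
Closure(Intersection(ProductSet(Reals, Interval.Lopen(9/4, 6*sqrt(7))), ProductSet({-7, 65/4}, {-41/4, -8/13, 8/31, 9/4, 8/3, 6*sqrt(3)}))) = ProductSet({-7, 65/4}, {8/3, 6*sqrt(3)})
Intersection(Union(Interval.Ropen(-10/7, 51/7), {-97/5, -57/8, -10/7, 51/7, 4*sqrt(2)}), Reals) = Union({-97/5, -57/8}, Interval(-10/7, 51/7))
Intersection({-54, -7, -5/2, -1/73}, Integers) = {-54, -7}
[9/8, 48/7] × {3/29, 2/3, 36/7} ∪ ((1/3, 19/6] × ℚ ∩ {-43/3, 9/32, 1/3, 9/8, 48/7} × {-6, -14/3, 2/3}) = ({9/8} × {-6, -14/3, 2/3}) ∪ ([9/8, 48/7] × {3/29, 2/3, 36/7})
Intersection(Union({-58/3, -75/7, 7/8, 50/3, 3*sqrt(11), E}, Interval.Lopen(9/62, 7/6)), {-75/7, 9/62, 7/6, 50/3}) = {-75/7, 7/6, 50/3}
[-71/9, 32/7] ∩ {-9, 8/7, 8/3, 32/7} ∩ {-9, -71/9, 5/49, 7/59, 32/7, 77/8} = {32/7}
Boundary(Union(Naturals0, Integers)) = Integers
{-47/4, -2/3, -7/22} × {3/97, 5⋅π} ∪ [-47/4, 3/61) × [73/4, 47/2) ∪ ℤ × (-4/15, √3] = (ℤ × (-4/15, √3]) ∪ ({-47/4, -2/3, -7/22} × {3/97, 5⋅π}) ∪ ([-47/4, 3/61) × [73/4, 47/2))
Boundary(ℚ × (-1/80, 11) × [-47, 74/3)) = ℝ × [-1/80, 11] × [-47, 74/3]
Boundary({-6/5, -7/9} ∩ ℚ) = {-6/5, -7/9}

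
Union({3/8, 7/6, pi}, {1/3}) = {1/3, 3/8, 7/6, pi}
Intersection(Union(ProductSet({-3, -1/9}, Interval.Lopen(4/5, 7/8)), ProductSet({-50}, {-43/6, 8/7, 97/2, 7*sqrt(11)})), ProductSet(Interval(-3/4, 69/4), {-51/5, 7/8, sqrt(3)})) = ProductSet({-1/9}, {7/8})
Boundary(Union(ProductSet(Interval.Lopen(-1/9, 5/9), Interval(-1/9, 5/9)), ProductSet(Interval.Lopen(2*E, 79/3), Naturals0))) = Union(ProductSet({-1/9, 5/9}, Interval(-1/9, 5/9)), ProductSet(Interval(-1/9, 5/9), {-1/9, 5/9}), ProductSet(Interval(2*E, 79/3), Naturals0))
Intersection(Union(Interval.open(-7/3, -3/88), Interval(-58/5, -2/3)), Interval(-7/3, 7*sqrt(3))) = Interval.Ropen(-7/3, -3/88)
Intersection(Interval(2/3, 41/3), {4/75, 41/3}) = {41/3}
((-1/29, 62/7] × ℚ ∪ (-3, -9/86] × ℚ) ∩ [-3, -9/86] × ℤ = (-3, -9/86] × ℤ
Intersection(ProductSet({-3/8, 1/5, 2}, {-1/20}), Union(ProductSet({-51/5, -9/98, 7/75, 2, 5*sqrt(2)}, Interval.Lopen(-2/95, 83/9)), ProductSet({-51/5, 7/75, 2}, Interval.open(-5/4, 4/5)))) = ProductSet({2}, {-1/20})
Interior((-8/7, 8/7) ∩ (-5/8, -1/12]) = (-5/8, -1/12)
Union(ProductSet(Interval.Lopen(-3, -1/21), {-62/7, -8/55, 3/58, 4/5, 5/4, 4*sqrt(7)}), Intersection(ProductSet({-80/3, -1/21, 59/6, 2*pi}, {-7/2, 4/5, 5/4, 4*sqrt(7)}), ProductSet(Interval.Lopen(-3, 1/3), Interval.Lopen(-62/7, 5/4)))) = Union(ProductSet({-1/21}, {-7/2, 4/5, 5/4}), ProductSet(Interval.Lopen(-3, -1/21), {-62/7, -8/55, 3/58, 4/5, 5/4, 4*sqrt(7)}))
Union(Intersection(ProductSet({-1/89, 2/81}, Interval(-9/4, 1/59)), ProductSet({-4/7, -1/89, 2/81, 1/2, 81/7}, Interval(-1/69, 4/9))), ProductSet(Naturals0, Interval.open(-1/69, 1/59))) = Union(ProductSet({-1/89, 2/81}, Interval(-1/69, 1/59)), ProductSet(Naturals0, Interval.open(-1/69, 1/59)))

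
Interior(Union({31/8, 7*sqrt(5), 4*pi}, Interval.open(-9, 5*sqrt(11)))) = Interval.open(-9, 5*sqrt(11))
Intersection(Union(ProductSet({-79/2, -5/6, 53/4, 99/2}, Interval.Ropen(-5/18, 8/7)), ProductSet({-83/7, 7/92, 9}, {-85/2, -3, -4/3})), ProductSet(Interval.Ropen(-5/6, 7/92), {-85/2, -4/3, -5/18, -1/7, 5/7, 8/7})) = ProductSet({-5/6}, {-5/18, -1/7, 5/7})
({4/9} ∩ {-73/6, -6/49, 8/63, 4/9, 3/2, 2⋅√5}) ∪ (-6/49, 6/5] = (-6/49, 6/5]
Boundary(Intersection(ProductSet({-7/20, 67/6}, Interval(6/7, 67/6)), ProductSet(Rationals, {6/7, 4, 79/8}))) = ProductSet({-7/20, 67/6}, {6/7, 4, 79/8})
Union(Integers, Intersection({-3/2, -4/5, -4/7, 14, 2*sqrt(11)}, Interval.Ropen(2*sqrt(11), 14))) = Union({2*sqrt(11)}, Integers)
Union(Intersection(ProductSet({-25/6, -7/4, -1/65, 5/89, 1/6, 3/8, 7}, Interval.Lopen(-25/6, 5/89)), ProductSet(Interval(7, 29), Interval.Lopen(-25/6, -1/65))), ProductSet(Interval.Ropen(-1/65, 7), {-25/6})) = Union(ProductSet({7}, Interval.Lopen(-25/6, -1/65)), ProductSet(Interval.Ropen(-1/65, 7), {-25/6}))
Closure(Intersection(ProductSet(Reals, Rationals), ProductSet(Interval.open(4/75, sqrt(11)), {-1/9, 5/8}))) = ProductSet(Interval(4/75, sqrt(11)), {-1/9, 5/8})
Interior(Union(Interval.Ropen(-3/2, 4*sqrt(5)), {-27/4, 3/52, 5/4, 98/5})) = Interval.open(-3/2, 4*sqrt(5))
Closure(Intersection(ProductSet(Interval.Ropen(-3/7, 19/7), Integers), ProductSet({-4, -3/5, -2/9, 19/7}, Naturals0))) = ProductSet({-2/9}, Naturals0)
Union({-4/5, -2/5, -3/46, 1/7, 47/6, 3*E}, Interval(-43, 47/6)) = Union({3*E}, Interval(-43, 47/6))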